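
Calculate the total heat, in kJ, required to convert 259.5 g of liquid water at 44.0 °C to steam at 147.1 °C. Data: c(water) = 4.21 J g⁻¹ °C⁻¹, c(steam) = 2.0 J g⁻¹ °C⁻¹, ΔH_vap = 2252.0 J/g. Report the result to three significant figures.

q = 670 kJ

q1 (heat water 44.0→100.0 °C): 259.5 × 4.21 × 56.0 = 61180 J
q2 (vaporize at 100 °C): 259.5 × 2252.0 = 584394 J
q3 (heat steam 100.0→147.1 °C): 259.5 × 2.0 × 47.1 = 24445 J
Total: 61180 + 584394 + 24445 = 670019 J = 670 kJ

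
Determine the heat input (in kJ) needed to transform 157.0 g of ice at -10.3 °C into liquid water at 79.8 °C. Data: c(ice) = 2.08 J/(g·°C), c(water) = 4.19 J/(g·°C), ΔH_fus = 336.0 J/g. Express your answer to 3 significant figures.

q1 (heat ice -10.3→0.0 °C): 157.0 × 2.08 × 10.3 = 3364 J
q2 (melt at 0 °C): 157.0 × 336.0 = 52752 J
q3 (heat water 0.0→79.8 °C): 157.0 × 4.19 × 79.8 = 52495 J
Total: 3364 + 52752 + 52495 = 108611 J = 109 kJ

q = 109 kJ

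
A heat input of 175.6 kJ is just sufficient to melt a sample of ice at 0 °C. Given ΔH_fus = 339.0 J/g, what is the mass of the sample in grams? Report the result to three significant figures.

m = q / ΔH_fus = 175600 J / 339.0 J/g = 518 g

m = 518 g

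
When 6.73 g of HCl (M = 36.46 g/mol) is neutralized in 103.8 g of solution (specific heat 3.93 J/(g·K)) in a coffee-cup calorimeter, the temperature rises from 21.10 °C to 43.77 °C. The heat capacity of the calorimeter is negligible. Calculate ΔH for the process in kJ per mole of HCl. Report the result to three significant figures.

|ΔT| = |43.77 − 21.10| = 22.67 °C
|q_surr| = (103.8 × 3.93) × 22.67 = 407.934 × 22.67 = 9248 J
n(HCl) = 6.73 / 36.46 = 0.1846 mol
Temperature rose, so q_rxn = −|q_surr| = -9.248 kJ
ΔH = q_rxn / n = -50.10 kJ/mol

ΔH = -50.1 kJ/mol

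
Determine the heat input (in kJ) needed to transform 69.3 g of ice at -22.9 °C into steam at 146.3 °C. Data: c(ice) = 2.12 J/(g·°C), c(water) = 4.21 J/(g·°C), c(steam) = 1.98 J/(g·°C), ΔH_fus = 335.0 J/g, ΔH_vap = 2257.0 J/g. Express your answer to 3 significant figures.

q1 (heat ice -22.9→0.0 °C): 69.3 × 2.12 × 22.9 = 3364 J
q2 (melt at 0 °C): 69.3 × 335.0 = 23216 J
q3 (heat water 0.0→100.0 °C): 69.3 × 4.21 × 100.0 = 29175 J
q4 (vaporize at 100 °C): 69.3 × 2257.0 = 156410 J
q5 (heat steam 100.0→146.3 °C): 69.3 × 1.98 × 46.3 = 6353 J
Total: 3364 + 23216 + 29175 + 156410 + 6353 = 218518 J = 219 kJ

q = 219 kJ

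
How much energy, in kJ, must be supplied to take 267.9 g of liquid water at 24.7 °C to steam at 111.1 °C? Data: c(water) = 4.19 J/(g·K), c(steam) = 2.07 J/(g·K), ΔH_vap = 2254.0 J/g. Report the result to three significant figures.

q1 (heat water 24.7→100.0 °C): 267.9 × 4.19 × 75.3 = 84524 J
q2 (vaporize at 100 °C): 267.9 × 2254.0 = 603847 J
q3 (heat steam 100.0→111.1 °C): 267.9 × 2.07 × 11.1 = 6156 J
Total: 84524 + 603847 + 6156 = 694527 J = 695 kJ

q = 695 kJ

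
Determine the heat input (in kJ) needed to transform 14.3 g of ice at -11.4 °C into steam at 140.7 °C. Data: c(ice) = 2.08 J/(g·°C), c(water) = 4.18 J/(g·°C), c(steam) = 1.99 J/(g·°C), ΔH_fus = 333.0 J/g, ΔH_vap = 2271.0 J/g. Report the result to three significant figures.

q1 (heat ice -11.4→0.0 °C): 14.3 × 2.08 × 11.4 = 339 J
q2 (melt at 0 °C): 14.3 × 333.0 = 4762 J
q3 (heat water 0.0→100.0 °C): 14.3 × 4.18 × 100.0 = 5977 J
q4 (vaporize at 100 °C): 14.3 × 2271.0 = 32475 J
q5 (heat steam 100.0→140.7 °C): 14.3 × 1.99 × 40.7 = 1158 J
Total: 339 + 4762 + 5977 + 32475 + 1158 = 44711 J = 44.7 kJ

q = 44.7 kJ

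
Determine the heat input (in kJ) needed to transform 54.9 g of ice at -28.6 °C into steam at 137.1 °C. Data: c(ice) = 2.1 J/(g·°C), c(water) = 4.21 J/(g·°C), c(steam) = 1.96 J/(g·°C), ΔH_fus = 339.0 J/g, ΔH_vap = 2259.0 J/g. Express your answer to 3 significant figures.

q1 (heat ice -28.6→0.0 °C): 54.9 × 2.1 × 28.6 = 3297 J
q2 (melt at 0 °C): 54.9 × 339.0 = 18611 J
q3 (heat water 0.0→100.0 °C): 54.9 × 4.21 × 100.0 = 23113 J
q4 (vaporize at 100 °C): 54.9 × 2259.0 = 124019 J
q5 (heat steam 100.0→137.1 °C): 54.9 × 1.96 × 37.1 = 3992 J
Total: 3297 + 18611 + 23113 + 124019 + 3992 = 173032 J = 173 kJ

q = 173 kJ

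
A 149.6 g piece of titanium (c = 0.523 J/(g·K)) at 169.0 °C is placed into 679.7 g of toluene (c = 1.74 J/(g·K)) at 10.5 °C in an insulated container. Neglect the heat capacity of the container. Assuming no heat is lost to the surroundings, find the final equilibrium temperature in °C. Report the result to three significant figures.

T_f = 20.3 °C

Heat lost by titanium = heat gained by toluene.
(149.6)(0.523)(169.0 − T) = (679.7)(1.74)(T − 10.5)
78.2408 (169.0 − T) = 1182.678 (T − 10.5)
13223 − 78.2408 T = 1182.678 T − 12418
25641 = 1260.9188 T
T = 20.34 °C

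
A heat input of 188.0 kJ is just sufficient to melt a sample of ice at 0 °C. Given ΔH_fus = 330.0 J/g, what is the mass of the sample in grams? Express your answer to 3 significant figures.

m = q / ΔH_fus = 188000 J / 330.0 J/g = 570 g

m = 570 g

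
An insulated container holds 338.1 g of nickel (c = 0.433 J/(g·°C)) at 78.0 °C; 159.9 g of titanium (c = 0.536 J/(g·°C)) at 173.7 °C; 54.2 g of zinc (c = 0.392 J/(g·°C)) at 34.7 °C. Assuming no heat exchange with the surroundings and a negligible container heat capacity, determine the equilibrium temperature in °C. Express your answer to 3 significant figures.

Σ mᵢcᵢ(T − Tᵢ) = 0  ⇒  T = Σ mᵢcᵢTᵢ / Σ mᵢcᵢ
Σ mᵢcᵢ = 338.1×0.433 + 159.9×0.536 + 54.2×0.392 = 253.3501
Σ mᵢcᵢTᵢ = 146.3973×78.0 + 85.7064×173.7 + 21.2464×34.7 = 27043
T = 27043 / 253.3501 = 106.7 °C

T_f = 107 °C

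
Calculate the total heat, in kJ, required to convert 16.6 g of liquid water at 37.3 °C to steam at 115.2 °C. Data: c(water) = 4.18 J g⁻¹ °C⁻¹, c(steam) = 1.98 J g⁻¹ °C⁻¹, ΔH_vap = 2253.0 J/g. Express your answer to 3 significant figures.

q = 42.3 kJ

q1 (heat water 37.3→100.0 °C): 16.6 × 4.18 × 62.7 = 4351 J
q2 (vaporize at 100 °C): 16.6 × 2253.0 = 37400 J
q3 (heat steam 100.0→115.2 °C): 16.6 × 1.98 × 15.2 = 500 J
Total: 4351 + 37400 + 500 = 42251 J = 42.3 kJ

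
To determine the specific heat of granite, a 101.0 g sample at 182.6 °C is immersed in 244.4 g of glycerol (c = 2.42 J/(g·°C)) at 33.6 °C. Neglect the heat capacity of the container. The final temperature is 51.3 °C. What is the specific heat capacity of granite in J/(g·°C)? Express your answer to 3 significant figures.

c = 0.789 J/(g·°C)

q_gained = (244.4 × 2.42) × (51.3 − 33.6) = 10469 J
q_lost = 101.0 × c × (182.6 − 51.3) = 13261.3 c
Set equal: c = 10469 / 13261.3 = 0.789 J/(g·°C)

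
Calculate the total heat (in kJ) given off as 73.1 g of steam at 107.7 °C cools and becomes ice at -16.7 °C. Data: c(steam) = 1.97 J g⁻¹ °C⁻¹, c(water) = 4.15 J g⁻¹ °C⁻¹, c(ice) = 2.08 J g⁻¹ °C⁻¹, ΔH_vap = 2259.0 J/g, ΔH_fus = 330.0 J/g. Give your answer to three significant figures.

q1 (cool steam 107.7→100 °C): 73.1 × 1.97 × 7.7 = 1109 J
q2 (condense at 100 °C): 73.1 × 2259.0 = 165133 J
q3 (cool water 100→0 °C): 73.1 × 4.15 × 100.0 = 30337 J
q4 (freeze at 0 °C): 73.1 × 330.0 = 24123 J
q5 (cool ice 0→-16.7 °C): 73.1 × 2.08 × 16.7 = 2539 J
Total: 1109 + 165133 + 30337 + 24123 + 2539 = 223241 J = 223 kJ

q = 223 kJ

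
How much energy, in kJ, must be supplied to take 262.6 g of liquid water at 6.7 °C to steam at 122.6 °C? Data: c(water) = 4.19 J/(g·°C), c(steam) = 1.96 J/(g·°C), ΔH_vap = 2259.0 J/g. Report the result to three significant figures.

q1 (heat water 6.7→100.0 °C): 262.6 × 4.19 × 93.3 = 102657 J
q2 (vaporize at 100 °C): 262.6 × 2259.0 = 593213 J
q3 (heat steam 100.0→122.6 °C): 262.6 × 1.96 × 22.6 = 11632 J
Total: 102657 + 593213 + 11632 = 707502 J = 708 kJ

q = 708 kJ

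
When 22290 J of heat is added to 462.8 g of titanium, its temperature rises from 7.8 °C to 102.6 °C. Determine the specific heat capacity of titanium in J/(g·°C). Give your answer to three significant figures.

c = 0.508 J/(g·°C)

c = q / (m ΔT) = 22290 / (462.8 × 94.8)
c = 22290 / 43873.44 = 0.508 J/(g·°C)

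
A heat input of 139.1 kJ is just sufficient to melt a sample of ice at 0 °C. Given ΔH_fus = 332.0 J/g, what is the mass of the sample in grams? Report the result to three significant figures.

m = q / ΔH_fus = 139100 J / 332.0 J/g = 419 g

m = 419 g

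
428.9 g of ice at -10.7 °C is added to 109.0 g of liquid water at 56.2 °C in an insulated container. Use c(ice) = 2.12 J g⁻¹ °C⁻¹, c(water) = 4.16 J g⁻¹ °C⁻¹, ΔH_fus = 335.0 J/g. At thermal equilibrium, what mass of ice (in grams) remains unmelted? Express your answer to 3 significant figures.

Heat to warm all ice to 0 °C: 428.9×2.12×10.7 = 9729.2 J
Heat released by water cooling to 0 °C: 109.0×4.16×56.2 = 25483 J
25483 J < 9729.2 + 428.9×335.0 = 153410.7 J, so not all ice melts; final T = 0 °C.
Heat left for melting: 25483 − 9729.2 = 15753.8 J
Mass melted = 15753.8 / 335.0 = 47.03 g
Ice remaining = 428.9 − 47.03 = 381.87 g

m_ice remaining = 382 g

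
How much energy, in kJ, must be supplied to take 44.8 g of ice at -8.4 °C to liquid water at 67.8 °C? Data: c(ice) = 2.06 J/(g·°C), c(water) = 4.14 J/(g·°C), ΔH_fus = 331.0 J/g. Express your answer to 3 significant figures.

q1 (heat ice -8.4→0.0 °C): 44.8 × 2.06 × 8.4 = 775 J
q2 (melt at 0 °C): 44.8 × 331.0 = 14829 J
q3 (heat water 0.0→67.8 °C): 44.8 × 4.14 × 67.8 = 12575 J
Total: 775 + 14829 + 12575 = 28179 J = 28.2 kJ

q = 28.2 kJ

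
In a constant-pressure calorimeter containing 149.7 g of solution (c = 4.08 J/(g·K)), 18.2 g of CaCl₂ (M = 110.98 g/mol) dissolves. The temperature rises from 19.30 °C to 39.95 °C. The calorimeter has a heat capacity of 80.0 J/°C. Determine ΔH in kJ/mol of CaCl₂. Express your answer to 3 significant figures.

ΔH = -87.0 kJ/mol

|ΔT| = |39.95 − 19.30| = 20.65 °C
|q_surr| = (149.7 × 4.08 + 80.0) × 20.65 = 690.776 × 20.65 = 14260 J
n(CaCl₂) = 18.2 / 110.98 = 0.1640 mol
Temperature rose, so q_rxn = −|q_surr| = -14.26 kJ
ΔH = q_rxn / n = -86.95 kJ/mol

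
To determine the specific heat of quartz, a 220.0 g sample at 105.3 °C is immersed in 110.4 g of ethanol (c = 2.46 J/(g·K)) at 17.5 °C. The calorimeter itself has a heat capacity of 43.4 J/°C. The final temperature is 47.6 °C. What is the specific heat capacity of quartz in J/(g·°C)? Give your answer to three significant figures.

q_gained = (110.4 × 2.46 + 43.4) × (47.6 − 17.5) = 9481 J
q_lost = 220.0 × c × (105.3 − 47.6) = 12694 c
Set equal: c = 9481 / 12694 = 0.747 J/(g·°C)

c = 0.747 J/(g·°C)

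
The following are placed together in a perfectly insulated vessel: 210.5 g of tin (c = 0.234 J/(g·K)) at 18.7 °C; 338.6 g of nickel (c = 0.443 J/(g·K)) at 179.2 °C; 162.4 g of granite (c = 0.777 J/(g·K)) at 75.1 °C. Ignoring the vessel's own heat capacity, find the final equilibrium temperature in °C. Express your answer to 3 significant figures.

T_f = 115 °C

Σ mᵢcᵢ(T − Tᵢ) = 0  ⇒  T = Σ mᵢcᵢTᵢ / Σ mᵢcᵢ
Σ mᵢcᵢ = 210.5×0.234 + 338.6×0.443 + 162.4×0.777 = 325.4416
Σ mᵢcᵢTᵢ = 49.257×18.7 + 149.9998×179.2 + 126.1848×75.1 = 37278
T = 37278 / 325.4416 = 114.5 °C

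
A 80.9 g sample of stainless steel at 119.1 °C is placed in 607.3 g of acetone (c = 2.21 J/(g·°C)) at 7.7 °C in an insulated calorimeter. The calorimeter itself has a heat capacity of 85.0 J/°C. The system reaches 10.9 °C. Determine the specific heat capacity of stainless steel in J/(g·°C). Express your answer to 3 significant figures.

c = 0.522 J/(g·°C)

q_gained = (607.3 × 2.21 + 85.0) × (10.9 − 7.7) = 4567 J
q_lost = 80.9 × c × (119.1 − 10.9) = 8753.38 c
Set equal: c = 4567 / 8753.38 = 0.522 J/(g·°C)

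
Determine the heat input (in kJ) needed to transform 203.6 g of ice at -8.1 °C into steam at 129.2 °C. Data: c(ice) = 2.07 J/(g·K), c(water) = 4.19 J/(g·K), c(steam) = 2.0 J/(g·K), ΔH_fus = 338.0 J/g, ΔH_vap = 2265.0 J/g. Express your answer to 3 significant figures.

q1 (heat ice -8.1→0.0 °C): 203.6 × 2.07 × 8.1 = 3414 J
q2 (melt at 0 °C): 203.6 × 338.0 = 68817 J
q3 (heat water 0.0→100.0 °C): 203.6 × 4.19 × 100.0 = 85308 J
q4 (vaporize at 100 °C): 203.6 × 2265.0 = 461154 J
q5 (heat steam 100.0→129.2 °C): 203.6 × 2.0 × 29.2 = 11890 J
Total: 3414 + 68817 + 85308 + 461154 + 11890 = 630583 J = 631 kJ

q = 631 kJ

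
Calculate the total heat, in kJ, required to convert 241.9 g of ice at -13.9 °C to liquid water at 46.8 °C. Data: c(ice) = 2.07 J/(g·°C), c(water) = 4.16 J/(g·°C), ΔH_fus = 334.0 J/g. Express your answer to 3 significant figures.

q1 (heat ice -13.9→0.0 °C): 241.9 × 2.07 × 13.9 = 6960 J
q2 (melt at 0 °C): 241.9 × 334.0 = 80795 J
q3 (heat water 0.0→46.8 °C): 241.9 × 4.16 × 46.8 = 47095 J
Total: 6960 + 80795 + 47095 = 134850 J = 135 kJ

q = 135 kJ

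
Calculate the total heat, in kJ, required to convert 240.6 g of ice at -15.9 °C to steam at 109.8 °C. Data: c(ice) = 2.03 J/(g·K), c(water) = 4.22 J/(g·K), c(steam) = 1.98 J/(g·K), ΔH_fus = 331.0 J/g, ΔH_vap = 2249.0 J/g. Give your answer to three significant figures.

q1 (heat ice -15.9→0.0 °C): 240.6 × 2.03 × 15.9 = 7766 J
q2 (melt at 0 °C): 240.6 × 331.0 = 79639 J
q3 (heat water 0.0→100.0 °C): 240.6 × 4.22 × 100.0 = 101533 J
q4 (vaporize at 100 °C): 240.6 × 2249.0 = 541109 J
q5 (heat steam 100.0→109.8 °C): 240.6 × 1.98 × 9.8 = 4669 J
Total: 7766 + 79639 + 101533 + 541109 + 4669 = 734716 J = 735 kJ

q = 735 kJ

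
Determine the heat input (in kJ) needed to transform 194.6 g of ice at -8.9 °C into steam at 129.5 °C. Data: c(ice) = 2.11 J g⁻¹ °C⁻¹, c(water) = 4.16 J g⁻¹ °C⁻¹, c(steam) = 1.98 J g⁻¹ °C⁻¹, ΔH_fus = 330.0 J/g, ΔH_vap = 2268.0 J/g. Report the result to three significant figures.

q = 602 kJ

q1 (heat ice -8.9→0.0 °C): 194.6 × 2.11 × 8.9 = 3654 J
q2 (melt at 0 °C): 194.6 × 330.0 = 64218 J
q3 (heat water 0.0→100.0 °C): 194.6 × 4.16 × 100.0 = 80954 J
q4 (vaporize at 100 °C): 194.6 × 2268.0 = 441353 J
q5 (heat steam 100.0→129.5 °C): 194.6 × 1.98 × 29.5 = 11367 J
Total: 3654 + 64218 + 80954 + 441353 + 11367 = 601546 J = 602 kJ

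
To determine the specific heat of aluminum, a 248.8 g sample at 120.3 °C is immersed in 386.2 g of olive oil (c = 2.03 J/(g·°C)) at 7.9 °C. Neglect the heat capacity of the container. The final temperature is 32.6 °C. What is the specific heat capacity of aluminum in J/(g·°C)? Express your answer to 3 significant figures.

q_gained = (386.2 × 2.03) × (32.6 − 7.9) = 19360 J
q_lost = 248.8 × c × (120.3 − 32.6) = 21819.76 c
Set equal: c = 19360 / 21819.76 = 0.887 J/(g·°C)

c = 0.887 J/(g·°C)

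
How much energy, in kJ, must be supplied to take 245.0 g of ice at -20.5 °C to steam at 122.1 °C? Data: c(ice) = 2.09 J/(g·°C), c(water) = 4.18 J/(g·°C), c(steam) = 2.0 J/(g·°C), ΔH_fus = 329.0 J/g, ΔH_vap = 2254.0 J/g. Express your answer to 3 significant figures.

q = 757 kJ

q1 (heat ice -20.5→0.0 °C): 245.0 × 2.09 × 20.5 = 10497 J
q2 (melt at 0 °C): 245.0 × 329.0 = 80605 J
q3 (heat water 0.0→100.0 °C): 245.0 × 4.18 × 100.0 = 102410 J
q4 (vaporize at 100 °C): 245.0 × 2254.0 = 552230 J
q5 (heat steam 100.0→122.1 °C): 245.0 × 2.0 × 22.1 = 10829 J
Total: 10497 + 80605 + 102410 + 552230 + 10829 = 756571 J = 757 kJ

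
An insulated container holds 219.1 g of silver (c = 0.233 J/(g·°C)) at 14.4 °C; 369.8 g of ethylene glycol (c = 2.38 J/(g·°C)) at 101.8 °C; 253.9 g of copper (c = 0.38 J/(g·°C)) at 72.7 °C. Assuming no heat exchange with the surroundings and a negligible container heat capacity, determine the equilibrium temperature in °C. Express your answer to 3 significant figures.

Σ mᵢcᵢ(T − Tᵢ) = 0  ⇒  T = Σ mᵢcᵢTᵢ / Σ mᵢcᵢ
Σ mᵢcᵢ = 219.1×0.233 + 369.8×2.38 + 253.9×0.38 = 1027.6563
Σ mᵢcᵢTᵢ = 51.0503×14.4 + 880.124×101.8 + 96.482×72.7 = 97346
T = 97346 / 1027.6563 = 94.73 °C

T_f = 94.7 °C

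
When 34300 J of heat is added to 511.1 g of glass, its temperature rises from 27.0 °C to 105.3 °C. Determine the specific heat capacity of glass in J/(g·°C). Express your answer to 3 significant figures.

c = 0.857 J/(g·°C)

c = q / (m ΔT) = 34300 / (511.1 × 78.3)
c = 34300 / 40019.13 = 0.857 J/(g·°C)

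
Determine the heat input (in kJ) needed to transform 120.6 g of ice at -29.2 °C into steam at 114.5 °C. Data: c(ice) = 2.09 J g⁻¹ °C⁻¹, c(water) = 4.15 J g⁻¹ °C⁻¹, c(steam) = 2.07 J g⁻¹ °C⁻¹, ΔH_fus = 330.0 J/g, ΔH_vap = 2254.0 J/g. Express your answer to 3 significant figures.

q1 (heat ice -29.2→0.0 °C): 120.6 × 2.09 × 29.2 = 7360 J
q2 (melt at 0 °C): 120.6 × 330.0 = 39798 J
q3 (heat water 0.0→100.0 °C): 120.6 × 4.15 × 100.0 = 50049 J
q4 (vaporize at 100 °C): 120.6 × 2254.0 = 271832 J
q5 (heat steam 100.0→114.5 °C): 120.6 × 2.07 × 14.5 = 3620 J
Total: 7360 + 39798 + 50049 + 271832 + 3620 = 372659 J = 373 kJ

q = 373 kJ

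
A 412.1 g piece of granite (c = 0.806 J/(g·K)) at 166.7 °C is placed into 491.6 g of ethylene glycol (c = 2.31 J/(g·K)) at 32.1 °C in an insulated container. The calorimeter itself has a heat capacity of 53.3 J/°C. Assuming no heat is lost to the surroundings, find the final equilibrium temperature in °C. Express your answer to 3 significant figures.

T_f = 61.5 °C

Heat lost by granite = heat gained by ethylene glycol + calorimeter.
(412.1)(0.806)(166.7 − T) = [(491.6)(2.31) + 53.3](T − 32.1)
332.1526 (166.7 − T) = 1188.896 (T − 32.1)
55370 − 332.1526 T = 1188.896 T − 38164
93534 = 1521.0486 T
T = 61.49 °C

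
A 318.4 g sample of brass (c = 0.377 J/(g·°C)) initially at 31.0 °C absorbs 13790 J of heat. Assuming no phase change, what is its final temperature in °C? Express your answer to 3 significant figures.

ΔT = q / (m c) = 13790 / (318.4 × 0.377) = 114.9 °C
T_f = 31.0 + 114.9 = 145.9 °C

T_f = 146 °C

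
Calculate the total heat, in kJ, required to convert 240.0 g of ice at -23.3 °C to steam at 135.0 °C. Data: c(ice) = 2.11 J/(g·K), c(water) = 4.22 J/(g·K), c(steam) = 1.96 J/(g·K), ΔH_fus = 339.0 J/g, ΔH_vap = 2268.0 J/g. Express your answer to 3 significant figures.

q1 (heat ice -23.3→0.0 °C): 240.0 × 2.11 × 23.3 = 11799 J
q2 (melt at 0 °C): 240.0 × 339.0 = 81360 J
q3 (heat water 0.0→100.0 °C): 240.0 × 4.22 × 100.0 = 101280 J
q4 (vaporize at 100 °C): 240.0 × 2268.0 = 544320 J
q5 (heat steam 100.0→135.0 °C): 240.0 × 1.96 × 35.0 = 16464 J
Total: 11799 + 81360 + 101280 + 544320 + 16464 = 755223 J = 755 kJ

q = 755 kJ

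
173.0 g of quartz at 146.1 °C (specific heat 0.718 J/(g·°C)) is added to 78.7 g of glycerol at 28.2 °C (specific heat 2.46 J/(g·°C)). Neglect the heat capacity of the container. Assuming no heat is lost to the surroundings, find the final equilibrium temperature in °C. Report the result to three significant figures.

T_f = 74.3 °C

Heat lost by quartz = heat gained by glycerol.
(173.0)(0.718)(146.1 − T) = (78.7)(2.46)(T − 28.2)
124.214 (146.1 − T) = 193.602 (T − 28.2)
18148 − 124.214 T = 193.602 T − 5459.6
23607.6 = 317.816 T
T = 74.28 °C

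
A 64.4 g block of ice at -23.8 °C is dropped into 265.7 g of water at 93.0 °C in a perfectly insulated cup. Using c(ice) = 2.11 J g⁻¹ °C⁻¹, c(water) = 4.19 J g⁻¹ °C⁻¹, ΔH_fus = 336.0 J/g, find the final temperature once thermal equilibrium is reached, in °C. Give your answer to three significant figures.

Heat to bring ice to 0 °C and melt it: q₁ = 64.4×2.11×23.8 + 64.4×336.0 = 24872 J
Heat the water can supply cooling to 0 °C: 265.7×4.19×93.0 = 103535 J > q₁, so all ice melts.
Energy balance: 265.7×4.19×(93.0 − T) = 24872 + 64.4×4.19×(T − 0)
1113.283(93.0 − T) = 24872 + 269.836 T
103535 − 24872 = 1383.119 T
T = 78663 / 1383.119 = 56.87 °C

T_f = 56.9 °C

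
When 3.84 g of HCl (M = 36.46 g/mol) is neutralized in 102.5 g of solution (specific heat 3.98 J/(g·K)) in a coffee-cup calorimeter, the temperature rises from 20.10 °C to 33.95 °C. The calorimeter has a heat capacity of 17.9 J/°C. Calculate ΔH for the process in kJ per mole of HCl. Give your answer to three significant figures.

ΔH = -56.0 kJ/mol

|ΔT| = |33.95 − 20.10| = 13.85 °C
|q_surr| = (102.5 × 3.98 + 17.9) × 13.85 = 425.85 × 13.85 = 5898 J
n(HCl) = 3.84 / 36.46 = 0.1053 mol
Temperature rose, so q_rxn = −|q_surr| = -5.898 kJ
ΔH = q_rxn / n = -56.01 kJ/mol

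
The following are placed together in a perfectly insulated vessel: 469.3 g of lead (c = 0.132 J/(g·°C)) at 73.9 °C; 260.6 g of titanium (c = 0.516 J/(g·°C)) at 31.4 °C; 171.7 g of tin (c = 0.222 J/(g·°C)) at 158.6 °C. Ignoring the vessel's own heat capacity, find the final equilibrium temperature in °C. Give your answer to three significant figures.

T_f = 63.3 °C

Σ mᵢcᵢ(T − Tᵢ) = 0  ⇒  T = Σ mᵢcᵢTᵢ / Σ mᵢcᵢ
Σ mᵢcᵢ = 469.3×0.132 + 260.6×0.516 + 171.7×0.222 = 234.5346
Σ mᵢcᵢTᵢ = 61.9476×73.9 + 134.4696×31.4 + 38.1174×158.6 = 14846
T = 14846 / 234.5346 = 63.30 °C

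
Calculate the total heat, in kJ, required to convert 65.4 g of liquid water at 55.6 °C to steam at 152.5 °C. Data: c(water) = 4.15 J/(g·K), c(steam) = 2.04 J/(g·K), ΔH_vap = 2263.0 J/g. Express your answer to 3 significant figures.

q = 167 kJ

q1 (heat water 55.6→100.0 °C): 65.4 × 4.15 × 44.4 = 12051 J
q2 (vaporize at 100 °C): 65.4 × 2263.0 = 148000 J
q3 (heat steam 100.0→152.5 °C): 65.4 × 2.04 × 52.5 = 7004 J
Total: 12051 + 148000 + 7004 = 167055 J = 167 kJ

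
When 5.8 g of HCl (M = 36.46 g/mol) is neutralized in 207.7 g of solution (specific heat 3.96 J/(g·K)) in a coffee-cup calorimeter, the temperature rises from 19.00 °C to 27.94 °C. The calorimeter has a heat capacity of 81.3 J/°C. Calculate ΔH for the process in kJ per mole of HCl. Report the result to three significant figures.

ΔH = -50.8 kJ/mol

|ΔT| = |27.94 − 19.00| = 8.94 °C
|q_surr| = (207.7 × 3.96 + 81.3) × 8.94 = 903.792 × 8.94 = 8080 J
n(HCl) = 5.8 / 36.46 = 0.1591 mol
Temperature rose, so q_rxn = −|q_surr| = -8.080 kJ
ΔH = q_rxn / n = -50.79 kJ/mol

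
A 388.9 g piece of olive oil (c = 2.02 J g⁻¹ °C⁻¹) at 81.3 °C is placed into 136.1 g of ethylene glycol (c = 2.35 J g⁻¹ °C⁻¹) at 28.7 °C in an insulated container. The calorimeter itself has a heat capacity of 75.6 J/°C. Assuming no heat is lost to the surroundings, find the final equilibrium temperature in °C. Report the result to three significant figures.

Heat lost by olive oil = heat gained by ethylene glycol + calorimeter.
(388.9)(2.02)(81.3 − T) = [(136.1)(2.35) + 75.6](T − 28.7)
785.578 (81.3 − T) = 395.435 (T − 28.7)
63867 − 785.578 T = 395.435 T − 11349
75216 = 1181.013 T
T = 63.69 °C

T_f = 63.7 °C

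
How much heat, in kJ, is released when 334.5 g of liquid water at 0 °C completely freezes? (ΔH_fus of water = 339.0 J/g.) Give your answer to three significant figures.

q = 113 kJ

q = m × ΔH_fus = 334.5 × 339.0 = 113400 J = 113 kJ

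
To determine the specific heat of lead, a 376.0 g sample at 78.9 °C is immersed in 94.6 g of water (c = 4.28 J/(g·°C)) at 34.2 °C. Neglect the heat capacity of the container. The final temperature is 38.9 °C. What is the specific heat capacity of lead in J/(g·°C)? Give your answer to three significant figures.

c = 0.127 J/(g·°C)

q_gained = (94.6 × 4.28) × (38.9 − 34.2) = 1903 J
q_lost = 376.0 × c × (78.9 − 38.9) = 15040 c
Set equal: c = 1903 / 15040 = 0.127 J/(g·°C)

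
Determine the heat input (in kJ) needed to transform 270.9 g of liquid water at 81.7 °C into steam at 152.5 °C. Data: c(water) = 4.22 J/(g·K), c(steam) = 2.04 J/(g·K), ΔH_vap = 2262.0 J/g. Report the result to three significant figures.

q = 663 kJ

q1 (heat water 81.7→100.0 °C): 270.9 × 4.22 × 18.3 = 20921 J
q2 (vaporize at 100 °C): 270.9 × 2262.0 = 612776 J
q3 (heat steam 100.0→152.5 °C): 270.9 × 2.04 × 52.5 = 29013 J
Total: 20921 + 612776 + 29013 = 662710 J = 663 kJ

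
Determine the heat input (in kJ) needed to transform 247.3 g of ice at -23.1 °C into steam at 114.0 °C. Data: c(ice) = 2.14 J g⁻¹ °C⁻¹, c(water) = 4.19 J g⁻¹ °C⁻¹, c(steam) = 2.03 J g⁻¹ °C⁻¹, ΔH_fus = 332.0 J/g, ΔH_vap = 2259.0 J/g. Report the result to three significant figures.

q = 764 kJ

q1 (heat ice -23.1→0.0 °C): 247.3 × 2.14 × 23.1 = 12225 J
q2 (melt at 0 °C): 247.3 × 332.0 = 82104 J
q3 (heat water 0.0→100.0 °C): 247.3 × 4.19 × 100.0 = 103619 J
q4 (vaporize at 100 °C): 247.3 × 2259.0 = 558651 J
q5 (heat steam 100.0→114.0 °C): 247.3 × 2.03 × 14.0 = 7028 J
Total: 12225 + 82104 + 103619 + 558651 + 7028 = 763627 J = 764 kJ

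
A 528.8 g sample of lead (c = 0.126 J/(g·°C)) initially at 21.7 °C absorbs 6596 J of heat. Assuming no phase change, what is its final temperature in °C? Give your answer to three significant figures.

T_f = 121 °C

ΔT = q / (m c) = 6596 / (528.8 × 0.126) = 99.00 °C
T_f = 21.7 + 99.00 = 120.70 °C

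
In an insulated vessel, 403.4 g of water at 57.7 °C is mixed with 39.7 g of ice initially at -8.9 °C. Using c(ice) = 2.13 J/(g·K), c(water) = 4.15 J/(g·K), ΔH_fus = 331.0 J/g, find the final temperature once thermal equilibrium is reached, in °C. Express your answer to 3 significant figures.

T_f = 45.0 °C

Heat to bring ice to 0 °C and melt it: q₁ = 39.7×2.13×8.9 + 39.7×331.0 = 13893 J
Heat the water can supply cooling to 0 °C: 403.4×4.15×57.7 = 96596.1 J > q₁, so all ice melts.
Energy balance: 403.4×4.15×(57.7 − T) = 13893 + 39.7×4.15×(T − 0)
1674.11(57.7 − T) = 13893 + 164.755 T
96596.1 − 13893 = 1838.865 T
T = 82703.1 / 1838.865 = 44.98 °C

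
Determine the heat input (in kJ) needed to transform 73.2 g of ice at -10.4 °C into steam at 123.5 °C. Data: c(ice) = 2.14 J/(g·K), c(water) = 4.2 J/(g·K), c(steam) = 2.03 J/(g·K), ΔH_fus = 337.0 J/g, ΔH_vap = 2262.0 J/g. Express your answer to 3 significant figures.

q1 (heat ice -10.4→0.0 °C): 73.2 × 2.14 × 10.4 = 1629 J
q2 (melt at 0 °C): 73.2 × 337.0 = 24668 J
q3 (heat water 0.0→100.0 °C): 73.2 × 4.2 × 100.0 = 30744 J
q4 (vaporize at 100 °C): 73.2 × 2262.0 = 165578 J
q5 (heat steam 100.0→123.5 °C): 73.2 × 2.03 × 23.5 = 3492 J
Total: 1629 + 24668 + 30744 + 165578 + 3492 = 226111 J = 226 kJ

q = 226 kJ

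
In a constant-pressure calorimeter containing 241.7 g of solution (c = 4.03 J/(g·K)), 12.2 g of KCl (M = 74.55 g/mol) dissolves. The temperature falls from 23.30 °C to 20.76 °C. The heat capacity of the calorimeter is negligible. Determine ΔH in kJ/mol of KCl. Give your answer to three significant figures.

|ΔT| = |20.76 − 23.30| = 2.54 °C
|q_surr| = (241.7 × 4.03) × 2.54 = 974.051 × 2.54 = 2474 J
n(KCl) = 12.2 / 74.55 = 0.1636 mol
Temperature fell, so q_rxn = +|q_surr| = 2.474 kJ
ΔH = q_rxn / n = 15.12 kJ/mol

ΔH = 15.1 kJ/mol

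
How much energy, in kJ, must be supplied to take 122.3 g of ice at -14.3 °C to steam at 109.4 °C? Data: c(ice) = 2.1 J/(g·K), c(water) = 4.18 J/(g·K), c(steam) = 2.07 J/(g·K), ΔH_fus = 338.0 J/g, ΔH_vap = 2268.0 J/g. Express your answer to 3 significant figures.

q = 376 kJ

q1 (heat ice -14.3→0.0 °C): 122.3 × 2.1 × 14.3 = 3673 J
q2 (melt at 0 °C): 122.3 × 338.0 = 41337 J
q3 (heat water 0.0→100.0 °C): 122.3 × 4.18 × 100.0 = 51121 J
q4 (vaporize at 100 °C): 122.3 × 2268.0 = 277376 J
q5 (heat steam 100.0→109.4 °C): 122.3 × 2.07 × 9.4 = 2380 J
Total: 3673 + 41337 + 51121 + 277376 + 2380 = 375887 J = 376 kJ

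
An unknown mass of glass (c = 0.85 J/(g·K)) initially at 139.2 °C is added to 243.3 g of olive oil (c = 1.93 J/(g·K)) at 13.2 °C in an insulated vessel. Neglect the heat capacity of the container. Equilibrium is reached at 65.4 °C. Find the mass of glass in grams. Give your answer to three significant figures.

q_gained = (243.3 × 1.93) × (65.4 − 13.2) = 24510 J
q_lost = m × 0.85 × (139.2 − 65.4) = 62.73 m
m = 24510 / 62.73 = 391 g

m = 391 g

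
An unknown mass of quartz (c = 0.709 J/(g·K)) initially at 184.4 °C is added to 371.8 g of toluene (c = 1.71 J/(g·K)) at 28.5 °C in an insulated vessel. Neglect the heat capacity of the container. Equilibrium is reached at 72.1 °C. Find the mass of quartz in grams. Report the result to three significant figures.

q_gained = (371.8 × 1.71) × (72.1 − 28.5) = 27720 J
q_lost = m × 0.709 × (184.4 − 72.1) = 79.6207 m
m = 27720 / 79.6207 = 348 g

m = 348 g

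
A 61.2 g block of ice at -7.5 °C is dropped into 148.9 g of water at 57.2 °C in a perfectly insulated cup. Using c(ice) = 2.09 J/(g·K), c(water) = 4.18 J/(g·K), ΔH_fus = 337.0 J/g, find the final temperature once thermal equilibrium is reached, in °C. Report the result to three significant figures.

Heat to bring ice to 0 °C and melt it: q₁ = 61.2×2.09×7.5 + 61.2×337.0 = 21584 J
Heat the water can supply cooling to 0 °C: 148.9×4.18×57.2 = 35601.4 J > q₁, so all ice melts.
Energy balance: 148.9×4.18×(57.2 − T) = 21584 + 61.2×4.18×(T − 0)
622.402(57.2 − T) = 21584 + 255.816 T
35601.4 − 21584 = 878.218 T
T = 14017.4 / 878.218 = 15.96 °C

T_f = 16.0 °C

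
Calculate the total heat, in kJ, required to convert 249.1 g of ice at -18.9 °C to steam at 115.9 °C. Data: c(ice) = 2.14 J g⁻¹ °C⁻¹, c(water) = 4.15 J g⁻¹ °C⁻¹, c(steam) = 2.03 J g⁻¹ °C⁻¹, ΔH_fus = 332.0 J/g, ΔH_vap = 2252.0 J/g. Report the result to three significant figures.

q = 765 kJ

q1 (heat ice -18.9→0.0 °C): 249.1 × 2.14 × 18.9 = 10075 J
q2 (melt at 0 °C): 249.1 × 332.0 = 82701 J
q3 (heat water 0.0→100.0 °C): 249.1 × 4.15 × 100.0 = 103377 J
q4 (vaporize at 100 °C): 249.1 × 2252.0 = 560973 J
q5 (heat steam 100.0→115.9 °C): 249.1 × 2.03 × 15.9 = 8040 J
Total: 10075 + 82701 + 103377 + 560973 + 8040 = 765166 J = 765 kJ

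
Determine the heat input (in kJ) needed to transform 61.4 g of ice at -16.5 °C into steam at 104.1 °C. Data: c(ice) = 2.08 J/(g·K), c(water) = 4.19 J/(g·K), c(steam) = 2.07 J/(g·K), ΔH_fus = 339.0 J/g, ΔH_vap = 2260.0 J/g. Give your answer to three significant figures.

q = 188 kJ

q1 (heat ice -16.5→0.0 °C): 61.4 × 2.08 × 16.5 = 2107 J
q2 (melt at 0 °C): 61.4 × 339.0 = 20815 J
q3 (heat water 0.0→100.0 °C): 61.4 × 4.19 × 100.0 = 25727 J
q4 (vaporize at 100 °C): 61.4 × 2260.0 = 138764 J
q5 (heat steam 100.0→104.1 °C): 61.4 × 2.07 × 4.1 = 521 J
Total: 2107 + 20815 + 25727 + 138764 + 521 = 187934 J = 188 kJ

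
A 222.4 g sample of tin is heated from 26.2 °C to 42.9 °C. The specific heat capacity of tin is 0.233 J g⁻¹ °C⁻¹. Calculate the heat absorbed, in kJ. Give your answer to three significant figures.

q = m c ΔT = 222.4 × 0.233 × (42.9 − 26.2)
q = 222.4 × 0.233 × 16.7 = 865.4 J = 0.865 kJ

q = 0.865 kJ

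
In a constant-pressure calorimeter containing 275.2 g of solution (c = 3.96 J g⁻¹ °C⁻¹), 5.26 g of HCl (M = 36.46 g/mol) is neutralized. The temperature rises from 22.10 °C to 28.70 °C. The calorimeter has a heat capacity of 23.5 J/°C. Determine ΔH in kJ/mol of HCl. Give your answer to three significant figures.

|ΔT| = |28.70 − 22.10| = 6.60 °C
|q_surr| = (275.2 × 3.96 + 23.5) × 6.60 = 1113.292 × 6.60 = 7348 J
n(HCl) = 5.26 / 36.46 = 0.1443 mol
Temperature rose, so q_rxn = −|q_surr| = -7.348 kJ
ΔH = q_rxn / n = -50.92 kJ/mol

ΔH = -50.9 kJ/mol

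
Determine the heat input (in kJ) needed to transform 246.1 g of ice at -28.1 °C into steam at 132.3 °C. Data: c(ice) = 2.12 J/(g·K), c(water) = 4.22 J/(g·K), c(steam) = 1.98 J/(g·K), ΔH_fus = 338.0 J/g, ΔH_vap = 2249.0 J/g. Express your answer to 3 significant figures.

q1 (heat ice -28.1→0.0 °C): 246.1 × 2.12 × 28.1 = 14661 J
q2 (melt at 0 °C): 246.1 × 338.0 = 83182 J
q3 (heat water 0.0→100.0 °C): 246.1 × 4.22 × 100.0 = 103854 J
q4 (vaporize at 100 °C): 246.1 × 2249.0 = 553479 J
q5 (heat steam 100.0→132.3 °C): 246.1 × 1.98 × 32.3 = 15739 J
Total: 14661 + 83182 + 103854 + 553479 + 15739 = 770915 J = 771 kJ

q = 771 kJ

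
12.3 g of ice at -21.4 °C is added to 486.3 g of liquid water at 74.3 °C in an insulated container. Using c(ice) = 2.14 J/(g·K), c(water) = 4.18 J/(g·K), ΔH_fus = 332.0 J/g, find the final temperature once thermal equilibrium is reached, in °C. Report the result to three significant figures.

T_f = 70.2 °C

Heat to bring ice to 0 °C and melt it: q₁ = 12.3×2.14×21.4 + 12.3×332.0 = 4646.9 J
Heat the water can supply cooling to 0 °C: 486.3×4.18×74.3 = 151032 J > q₁, so all ice melts.
Energy balance: 486.3×4.18×(74.3 − T) = 4646.9 + 12.3×4.18×(T − 0)
2032.734(74.3 − T) = 4646.9 + 51.414 T
151032 − 4646.9 = 2084.148 T
T = 146385.1 / 2084.148 = 70.24 °C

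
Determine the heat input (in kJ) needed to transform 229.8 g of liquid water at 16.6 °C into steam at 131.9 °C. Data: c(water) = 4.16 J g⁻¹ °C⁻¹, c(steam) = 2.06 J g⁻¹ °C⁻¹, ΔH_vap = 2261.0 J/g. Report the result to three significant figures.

q = 614 kJ

q1 (heat water 16.6→100.0 °C): 229.8 × 4.16 × 83.4 = 79728 J
q2 (vaporize at 100 °C): 229.8 × 2261.0 = 519578 J
q3 (heat steam 100.0→131.9 °C): 229.8 × 2.06 × 31.9 = 15101 J
Total: 79728 + 519578 + 15101 = 614407 J = 614 kJ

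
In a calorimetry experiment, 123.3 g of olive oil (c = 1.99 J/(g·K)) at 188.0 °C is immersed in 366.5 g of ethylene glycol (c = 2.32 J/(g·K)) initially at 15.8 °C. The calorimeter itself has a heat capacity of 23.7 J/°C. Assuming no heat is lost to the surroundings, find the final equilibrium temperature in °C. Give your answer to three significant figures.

T_f = 53.5 °C

Heat lost by olive oil = heat gained by ethylene glycol + calorimeter.
(123.3)(1.99)(188.0 − T) = [(366.5)(2.32) + 23.7](T − 15.8)
245.367 (188.0 − T) = 873.98 (T − 15.8)
46129 − 245.367 T = 873.98 T − 13809
59938 = 1119.347 T
T = 53.547 °C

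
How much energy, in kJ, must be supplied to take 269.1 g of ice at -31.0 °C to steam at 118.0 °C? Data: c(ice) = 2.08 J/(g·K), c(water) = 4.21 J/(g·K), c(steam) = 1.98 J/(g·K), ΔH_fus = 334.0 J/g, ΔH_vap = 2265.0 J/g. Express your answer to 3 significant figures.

q = 840 kJ

q1 (heat ice -31.0→0.0 °C): 269.1 × 2.08 × 31.0 = 17352 J
q2 (melt at 0 °C): 269.1 × 334.0 = 89879 J
q3 (heat water 0.0→100.0 °C): 269.1 × 4.21 × 100.0 = 113291 J
q4 (vaporize at 100 °C): 269.1 × 2265.0 = 609512 J
q5 (heat steam 100.0→118.0 °C): 269.1 × 1.98 × 18.0 = 9591 J
Total: 17352 + 89879 + 113291 + 609512 + 9591 = 839625 J = 840 kJ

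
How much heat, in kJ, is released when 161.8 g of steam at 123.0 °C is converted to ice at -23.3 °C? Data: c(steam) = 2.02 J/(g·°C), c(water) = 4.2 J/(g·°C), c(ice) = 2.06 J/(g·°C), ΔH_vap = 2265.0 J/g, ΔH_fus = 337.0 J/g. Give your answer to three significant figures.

q1 (cool steam 123.0→100 °C): 161.8 × 2.02 × 23.0 = 7517 J
q2 (condense at 100 °C): 161.8 × 2265.0 = 366477 J
q3 (cool water 100→0 °C): 161.8 × 4.2 × 100.0 = 67956 J
q4 (freeze at 0 °C): 161.8 × 337.0 = 54527 J
q5 (cool ice 0→-23.3 °C): 161.8 × 2.06 × 23.3 = 7766 J
Total: 7517 + 366477 + 67956 + 54527 + 7766 = 504243 J = 504 kJ

q = 504 kJ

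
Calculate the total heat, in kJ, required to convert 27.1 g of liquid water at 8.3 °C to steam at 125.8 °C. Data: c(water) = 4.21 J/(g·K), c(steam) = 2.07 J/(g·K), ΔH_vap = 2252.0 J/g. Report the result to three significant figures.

q = 72.9 kJ

q1 (heat water 8.3→100.0 °C): 27.1 × 4.21 × 91.7 = 10462 J
q2 (vaporize at 100 °C): 27.1 × 2252.0 = 61029 J
q3 (heat steam 100.0→125.8 °C): 27.1 × 2.07 × 25.8 = 1447 J
Total: 10462 + 61029 + 1447 = 72938 J = 72.9 kJ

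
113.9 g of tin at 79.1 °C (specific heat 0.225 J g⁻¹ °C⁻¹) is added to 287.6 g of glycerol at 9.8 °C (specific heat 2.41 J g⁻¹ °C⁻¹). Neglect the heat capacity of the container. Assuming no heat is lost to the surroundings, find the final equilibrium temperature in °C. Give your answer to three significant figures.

T_f = 12.3 °C

Heat lost by tin = heat gained by glycerol.
(113.9)(0.225)(79.1 − T) = (287.6)(2.41)(T − 9.8)
25.6275 (79.1 − T) = 693.116 (T − 9.8)
2027.1 − 25.6275 T = 693.116 T − 6792.5
8819.6 = 718.7435 T
T = 12.27 °C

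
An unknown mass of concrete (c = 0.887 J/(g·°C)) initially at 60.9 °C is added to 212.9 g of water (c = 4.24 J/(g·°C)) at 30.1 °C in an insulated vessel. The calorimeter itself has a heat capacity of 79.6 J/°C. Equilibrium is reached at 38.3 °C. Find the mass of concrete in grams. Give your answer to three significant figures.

q_gained = (212.9 × 4.24 + 79.6) × (38.3 − 30.1) = 8055 J
q_lost = m × 0.887 × (60.9 − 38.3) = 20.0462 m
m = 8055 / 20.0462 = 402 g

m = 402 g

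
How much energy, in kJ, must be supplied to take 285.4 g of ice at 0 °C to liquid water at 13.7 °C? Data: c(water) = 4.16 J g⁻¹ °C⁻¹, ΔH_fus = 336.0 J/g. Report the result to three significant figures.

q = 112 kJ

q1 (melt at 0 °C): 285.4 × 336.0 = 95894 J
q2 (heat water 0.0→13.7 °C): 285.4 × 4.16 × 13.7 = 16266 J
Total: 95894 + 16266 = 112160 J = 112 kJ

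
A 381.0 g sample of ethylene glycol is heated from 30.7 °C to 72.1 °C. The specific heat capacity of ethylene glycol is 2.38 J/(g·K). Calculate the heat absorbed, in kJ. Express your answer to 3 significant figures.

q = m c ΔT = 381.0 × 2.38 × (72.1 − 30.7)
q = 381.0 × 2.38 × 41.4 = 37540 J = 37.5 kJ

q = 37.5 kJ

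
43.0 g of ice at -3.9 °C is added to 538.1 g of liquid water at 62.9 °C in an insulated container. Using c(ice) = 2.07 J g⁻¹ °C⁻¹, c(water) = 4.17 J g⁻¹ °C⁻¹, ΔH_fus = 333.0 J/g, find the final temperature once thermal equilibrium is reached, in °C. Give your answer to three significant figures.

Heat to bring ice to 0 °C and melt it: q₁ = 43.0×2.07×3.9 + 43.0×333.0 = 14666 J
Heat the water can supply cooling to 0 °C: 538.1×4.17×62.9 = 141140 J > q₁, so all ice melts.
Energy balance: 538.1×4.17×(62.9 − T) = 14666 + 43.0×4.17×(T − 0)
2243.877(62.9 − T) = 14666 + 179.31 T
141140 − 14666 = 2423.187 T
T = 126474 / 2423.187 = 52.19 °C

T_f = 52.2 °C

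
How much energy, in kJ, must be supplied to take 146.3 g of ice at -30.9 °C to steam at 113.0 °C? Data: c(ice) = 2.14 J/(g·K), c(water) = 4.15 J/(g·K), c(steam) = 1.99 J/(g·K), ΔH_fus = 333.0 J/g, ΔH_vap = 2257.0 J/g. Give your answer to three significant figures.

q1 (heat ice -30.9→0.0 °C): 146.3 × 2.14 × 30.9 = 9674 J
q2 (melt at 0 °C): 146.3 × 333.0 = 48718 J
q3 (heat water 0.0→100.0 °C): 146.3 × 4.15 × 100.0 = 60715 J
q4 (vaporize at 100 °C): 146.3 × 2257.0 = 330199 J
q5 (heat steam 100.0→113.0 °C): 146.3 × 1.99 × 13.0 = 3785 J
Total: 9674 + 48718 + 60715 + 330199 + 3785 = 453091 J = 453 kJ

q = 453 kJ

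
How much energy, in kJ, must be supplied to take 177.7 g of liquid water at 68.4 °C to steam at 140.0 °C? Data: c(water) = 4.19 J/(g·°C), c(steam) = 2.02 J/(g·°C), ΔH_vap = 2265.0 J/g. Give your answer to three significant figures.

q = 440 kJ

q1 (heat water 68.4→100.0 °C): 177.7 × 4.19 × 31.6 = 23528 J
q2 (vaporize at 100 °C): 177.7 × 2265.0 = 402491 J
q3 (heat steam 100.0→140.0 °C): 177.7 × 2.02 × 40.0 = 14358 J
Total: 23528 + 402491 + 14358 = 440377 J = 440 kJ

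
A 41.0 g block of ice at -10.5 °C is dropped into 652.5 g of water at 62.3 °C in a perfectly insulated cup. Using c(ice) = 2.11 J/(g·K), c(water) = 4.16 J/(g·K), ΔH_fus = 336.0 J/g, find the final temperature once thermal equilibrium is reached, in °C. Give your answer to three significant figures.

T_f = 53.5 °C

Heat to bring ice to 0 °C and melt it: q₁ = 41.0×2.11×10.5 + 41.0×336.0 = 14684 J
Heat the water can supply cooling to 0 °C: 652.5×4.16×62.3 = 169107 J > q₁, so all ice melts.
Energy balance: 652.5×4.16×(62.3 − T) = 14684 + 41.0×4.16×(T − 0)
2714.4(62.3 − T) = 14684 + 170.56 T
169107 − 14684 = 2884.96 T
T = 154423 / 2884.96 = 53.53 °C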